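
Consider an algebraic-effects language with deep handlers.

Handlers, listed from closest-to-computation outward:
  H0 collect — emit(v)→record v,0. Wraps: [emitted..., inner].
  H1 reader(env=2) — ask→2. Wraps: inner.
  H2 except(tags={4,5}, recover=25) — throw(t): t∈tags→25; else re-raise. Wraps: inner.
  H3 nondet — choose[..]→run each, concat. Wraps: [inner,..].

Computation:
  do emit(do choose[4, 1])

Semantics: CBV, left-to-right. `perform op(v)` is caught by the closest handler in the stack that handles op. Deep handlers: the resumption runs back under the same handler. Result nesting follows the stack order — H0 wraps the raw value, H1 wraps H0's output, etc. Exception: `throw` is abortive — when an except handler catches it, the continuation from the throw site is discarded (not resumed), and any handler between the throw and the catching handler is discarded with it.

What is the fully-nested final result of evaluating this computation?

Evaluation trace:
choose[4, 1] @ H3
  branch[0] choose=4:
    emit(4) @ H0 ⇒ out+=4
    H0 returns [4, 0]
    H1 returns [4, 0]
    H2 returns [4, 0]
    H3 returns [[4, 0]]
  branch[1] choose=1:
    emit(1) @ H0 ⇒ out+=1
    H0 returns [1, 0]
    H1 returns [1, 0]
    H2 returns [1, 0]
    H3 returns [[1, 0]]
= [[4, 0], [1, 0]]

Answer: [[4, 0], [1, 0]]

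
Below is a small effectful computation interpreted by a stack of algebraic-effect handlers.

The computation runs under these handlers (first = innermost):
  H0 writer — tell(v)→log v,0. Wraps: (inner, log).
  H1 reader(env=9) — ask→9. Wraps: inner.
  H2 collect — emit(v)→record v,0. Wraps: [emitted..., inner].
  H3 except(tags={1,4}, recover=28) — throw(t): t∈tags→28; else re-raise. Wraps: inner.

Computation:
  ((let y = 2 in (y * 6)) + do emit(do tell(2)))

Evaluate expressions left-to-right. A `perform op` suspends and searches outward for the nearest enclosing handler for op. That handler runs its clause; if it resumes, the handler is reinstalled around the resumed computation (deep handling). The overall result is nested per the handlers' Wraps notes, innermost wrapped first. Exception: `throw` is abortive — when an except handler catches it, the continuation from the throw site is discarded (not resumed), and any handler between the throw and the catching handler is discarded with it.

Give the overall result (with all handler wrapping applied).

Answer: [0, (12, (2))]

Step-by-step:
tell(2) @ H0 ⇒ log+=2
emit(0) @ H2 ⇒ out+=0
H0 returns (12, (2))
H1 returns (12, (2))
H2 returns [0, (12, (2))]
H3 returns [0, (12, (2))]
= [0, (12, (2))]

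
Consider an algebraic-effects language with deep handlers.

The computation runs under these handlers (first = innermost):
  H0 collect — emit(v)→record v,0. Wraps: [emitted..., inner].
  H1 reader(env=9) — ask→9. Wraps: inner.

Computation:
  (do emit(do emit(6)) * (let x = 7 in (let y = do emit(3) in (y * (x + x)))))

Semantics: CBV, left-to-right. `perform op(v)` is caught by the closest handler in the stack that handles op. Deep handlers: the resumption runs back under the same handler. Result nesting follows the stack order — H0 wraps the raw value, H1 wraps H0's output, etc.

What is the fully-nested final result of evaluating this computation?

Step-by-step:
emit(6) @ H0 ⇒ out+=6
emit(0) @ H0 ⇒ out+=0
emit(3) @ H0 ⇒ out+=3
H0 returns [6, 0, 3, 0]
H1 returns [6, 0, 3, 0]
= [6, 0, 3, 0]

Answer: [6, 0, 3, 0]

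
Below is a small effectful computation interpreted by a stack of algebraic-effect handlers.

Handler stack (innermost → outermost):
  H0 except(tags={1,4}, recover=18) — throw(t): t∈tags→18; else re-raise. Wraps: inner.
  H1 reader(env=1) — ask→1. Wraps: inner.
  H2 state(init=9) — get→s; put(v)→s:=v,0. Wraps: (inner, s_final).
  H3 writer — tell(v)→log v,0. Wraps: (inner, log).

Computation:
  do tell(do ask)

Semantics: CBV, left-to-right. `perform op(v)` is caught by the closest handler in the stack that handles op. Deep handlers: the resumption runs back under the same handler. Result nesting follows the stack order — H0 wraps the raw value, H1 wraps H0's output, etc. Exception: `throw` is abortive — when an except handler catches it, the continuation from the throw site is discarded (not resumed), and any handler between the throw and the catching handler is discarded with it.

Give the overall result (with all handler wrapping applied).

Step-by-step:
ask @ H1 ⇒ 1
tell(1) @ H3 ⇒ log+=1
H0 returns 0
H1 returns 0
H2 returns (0, 9)
H3 returns ((0, 9), (1))
= ((0, 9), (1))

Answer: ((0, 9), (1))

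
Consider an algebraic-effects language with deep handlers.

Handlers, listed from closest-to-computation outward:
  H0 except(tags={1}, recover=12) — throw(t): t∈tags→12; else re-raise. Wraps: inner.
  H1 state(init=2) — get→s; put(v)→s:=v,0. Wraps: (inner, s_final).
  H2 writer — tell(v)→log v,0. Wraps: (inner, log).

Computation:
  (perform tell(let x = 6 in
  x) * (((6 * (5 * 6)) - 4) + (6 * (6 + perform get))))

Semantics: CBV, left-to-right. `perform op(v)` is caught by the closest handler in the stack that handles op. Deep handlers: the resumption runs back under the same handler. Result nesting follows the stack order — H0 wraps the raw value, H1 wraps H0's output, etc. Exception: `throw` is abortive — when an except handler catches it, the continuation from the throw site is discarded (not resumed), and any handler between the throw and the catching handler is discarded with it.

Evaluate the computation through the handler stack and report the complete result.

Step-by-step:
tell(6) @ H2 ⇒ log+=6
get @ H1 ⇒ 2
H0 returns 0
H1 returns (0, 2)
H2 returns ((0, 2), (6))
= ((0, 2), (6))

Answer: ((0, 2), (6))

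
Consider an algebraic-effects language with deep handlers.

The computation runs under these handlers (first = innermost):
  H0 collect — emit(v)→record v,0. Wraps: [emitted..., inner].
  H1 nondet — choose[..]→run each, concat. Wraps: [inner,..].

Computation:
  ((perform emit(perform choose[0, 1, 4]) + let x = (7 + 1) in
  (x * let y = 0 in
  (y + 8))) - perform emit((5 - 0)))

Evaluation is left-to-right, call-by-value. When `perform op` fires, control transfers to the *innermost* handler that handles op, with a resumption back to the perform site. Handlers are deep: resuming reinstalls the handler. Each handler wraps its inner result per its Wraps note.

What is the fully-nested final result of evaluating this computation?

Answer: [[0, 5, 64], [1, 5, 64], [4, 5, 64]]

Evaluation trace:
choose[0, 1, 4] @ H1
  branch[0] choose=0:
    emit(0) @ H0 ⇒ out+=0
    emit(5) @ H0 ⇒ out+=5
    H0 returns [0, 5, 64]
    H1 returns [[0, 5, 64]]
  branch[1] choose=1:
    emit(1) @ H0 ⇒ out+=1
    emit(5) @ H0 ⇒ out+=5
    H0 returns [1, 5, 64]
    H1 returns [[1, 5, 64]]
  branch[2] choose=4:
    emit(4) @ H0 ⇒ out+=4
    emit(5) @ H0 ⇒ out+=5
    H0 returns [4, 5, 64]
    H1 returns [[4, 5, 64]]
= [[0, 5, 64], [1, 5, 64], [4, 5, 64]]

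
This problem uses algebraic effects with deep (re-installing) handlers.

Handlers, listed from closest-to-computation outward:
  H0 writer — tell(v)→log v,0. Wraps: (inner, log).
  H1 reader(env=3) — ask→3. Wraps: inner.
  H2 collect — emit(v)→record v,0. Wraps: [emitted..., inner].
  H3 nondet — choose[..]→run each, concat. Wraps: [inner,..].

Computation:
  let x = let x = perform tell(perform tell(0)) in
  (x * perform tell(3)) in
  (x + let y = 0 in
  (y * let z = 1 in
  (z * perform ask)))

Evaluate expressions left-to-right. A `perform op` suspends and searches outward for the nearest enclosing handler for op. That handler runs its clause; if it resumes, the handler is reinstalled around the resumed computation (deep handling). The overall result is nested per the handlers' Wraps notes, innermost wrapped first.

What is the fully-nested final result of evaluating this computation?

Answer: [[(0, (0, 0, 3))]]

Working:
tell(0) @ H0 ⇒ log+=0
tell(0) @ H0 ⇒ log+=0
tell(3) @ H0 ⇒ log+=3
ask @ H1 ⇒ 3
H0 returns (0, (0, 0, 3))
H1 returns (0, (0, 0, 3))
H2 returns [(0, (0, 0, 3))]
H3 returns [[(0, (0, 0, 3))]]
= [[(0, (0, 0, 3))]]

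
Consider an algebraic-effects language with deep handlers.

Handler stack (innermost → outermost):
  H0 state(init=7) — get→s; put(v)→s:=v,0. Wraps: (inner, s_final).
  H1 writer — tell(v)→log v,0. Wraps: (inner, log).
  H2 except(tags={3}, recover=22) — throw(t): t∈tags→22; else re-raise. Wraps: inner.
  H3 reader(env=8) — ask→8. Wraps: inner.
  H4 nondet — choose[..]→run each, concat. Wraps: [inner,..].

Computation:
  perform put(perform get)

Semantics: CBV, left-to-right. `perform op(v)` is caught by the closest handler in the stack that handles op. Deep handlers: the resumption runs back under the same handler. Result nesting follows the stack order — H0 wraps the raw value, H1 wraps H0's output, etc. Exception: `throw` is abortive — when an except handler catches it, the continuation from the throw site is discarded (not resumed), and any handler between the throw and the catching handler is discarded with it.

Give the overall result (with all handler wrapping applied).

Answer: [((0, 7), ())]

Step-by-step:
get @ H0 ⇒ 7
put(7) @ H0 ⇒ s:=7
H0 returns (0, 7)
H1 returns ((0, 7), ())
H2 returns ((0, 7), ())
H3 returns ((0, 7), ())
H4 returns [((0, 7), ())]
= [((0, 7), ())]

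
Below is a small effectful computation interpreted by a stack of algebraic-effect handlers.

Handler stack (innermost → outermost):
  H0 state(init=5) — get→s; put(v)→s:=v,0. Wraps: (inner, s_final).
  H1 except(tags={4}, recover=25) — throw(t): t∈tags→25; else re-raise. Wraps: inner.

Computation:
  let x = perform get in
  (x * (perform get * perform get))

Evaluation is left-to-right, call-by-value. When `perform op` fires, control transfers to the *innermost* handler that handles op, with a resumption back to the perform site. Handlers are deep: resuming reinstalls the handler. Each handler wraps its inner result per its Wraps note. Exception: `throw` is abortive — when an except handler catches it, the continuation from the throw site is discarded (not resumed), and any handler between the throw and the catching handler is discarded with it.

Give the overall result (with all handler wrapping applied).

Working:
get @ H0 ⇒ 5
get @ H0 ⇒ 5
get @ H0 ⇒ 5
H0 returns (125, 5)
H1 returns (125, 5)
= (125, 5)

Answer: (125, 5)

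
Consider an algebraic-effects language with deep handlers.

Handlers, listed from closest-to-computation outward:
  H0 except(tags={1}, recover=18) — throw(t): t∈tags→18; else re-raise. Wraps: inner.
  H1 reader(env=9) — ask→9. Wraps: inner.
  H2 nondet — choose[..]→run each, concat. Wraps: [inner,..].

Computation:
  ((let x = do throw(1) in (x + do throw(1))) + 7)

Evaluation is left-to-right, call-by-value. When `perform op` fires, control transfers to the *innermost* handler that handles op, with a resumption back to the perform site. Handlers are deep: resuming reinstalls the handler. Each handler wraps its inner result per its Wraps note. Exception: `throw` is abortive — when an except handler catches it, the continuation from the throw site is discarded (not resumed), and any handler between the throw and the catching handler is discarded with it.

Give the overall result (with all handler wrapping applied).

Answer: [18]

Evaluation trace:
throw(1) @ H0 caught ⇒ 18
H1 returns 18
H2 returns [18]
= [18]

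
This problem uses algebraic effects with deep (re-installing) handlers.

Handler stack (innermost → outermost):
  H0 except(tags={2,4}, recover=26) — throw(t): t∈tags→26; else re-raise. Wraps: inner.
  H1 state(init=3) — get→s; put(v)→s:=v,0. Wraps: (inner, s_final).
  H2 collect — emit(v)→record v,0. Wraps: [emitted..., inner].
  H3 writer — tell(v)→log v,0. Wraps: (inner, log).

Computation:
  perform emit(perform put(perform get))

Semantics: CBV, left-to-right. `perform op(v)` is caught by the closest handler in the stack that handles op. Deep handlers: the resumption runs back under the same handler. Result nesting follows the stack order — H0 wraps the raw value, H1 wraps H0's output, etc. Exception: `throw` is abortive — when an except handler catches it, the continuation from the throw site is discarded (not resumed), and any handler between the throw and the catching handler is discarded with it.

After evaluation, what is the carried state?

Answer: 3

Working:
get @ H1 ⇒ 3
put(3) @ H1 ⇒ s:=3
emit(0) @ H2 ⇒ out+=0
H0 returns 0
H1 returns (0, 3)
H2 returns [0, (0, 3)]
H3 returns ([0, (0, 3)], ())
= ([0, (0, 3)], ())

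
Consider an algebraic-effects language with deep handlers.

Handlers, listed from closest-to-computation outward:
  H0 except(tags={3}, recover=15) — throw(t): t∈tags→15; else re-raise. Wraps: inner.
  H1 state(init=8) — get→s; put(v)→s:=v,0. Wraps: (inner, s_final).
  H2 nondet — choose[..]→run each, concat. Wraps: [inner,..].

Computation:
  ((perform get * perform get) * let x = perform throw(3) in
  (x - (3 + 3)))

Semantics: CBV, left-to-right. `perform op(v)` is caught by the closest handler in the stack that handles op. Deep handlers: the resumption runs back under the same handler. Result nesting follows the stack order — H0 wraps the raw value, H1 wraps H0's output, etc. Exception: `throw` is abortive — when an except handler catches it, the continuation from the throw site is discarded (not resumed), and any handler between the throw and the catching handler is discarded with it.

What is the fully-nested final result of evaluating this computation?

Answer: [(15, 8)]

Evaluation trace:
get @ H1 ⇒ 8
get @ H1 ⇒ 8
throw(3) @ H0 caught ⇒ 15
H1 returns (15, 8)
H2 returns [(15, 8)]
= [(15, 8)]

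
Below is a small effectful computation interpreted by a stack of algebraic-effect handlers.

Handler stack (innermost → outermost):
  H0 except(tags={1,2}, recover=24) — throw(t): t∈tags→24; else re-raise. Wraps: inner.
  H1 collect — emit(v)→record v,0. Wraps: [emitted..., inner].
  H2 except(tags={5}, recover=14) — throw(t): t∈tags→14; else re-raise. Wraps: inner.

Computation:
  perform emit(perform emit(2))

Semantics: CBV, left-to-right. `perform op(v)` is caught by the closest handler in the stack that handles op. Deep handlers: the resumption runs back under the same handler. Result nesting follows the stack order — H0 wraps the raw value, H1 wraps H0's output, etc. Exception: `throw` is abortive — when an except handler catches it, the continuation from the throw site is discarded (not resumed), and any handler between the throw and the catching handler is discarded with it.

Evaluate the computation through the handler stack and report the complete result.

Working:
emit(2) @ H1 ⇒ out+=2
emit(0) @ H1 ⇒ out+=0
H0 returns 0
H1 returns [2, 0, 0]
H2 returns [2, 0, 0]
= [2, 0, 0]

Answer: [2, 0, 0]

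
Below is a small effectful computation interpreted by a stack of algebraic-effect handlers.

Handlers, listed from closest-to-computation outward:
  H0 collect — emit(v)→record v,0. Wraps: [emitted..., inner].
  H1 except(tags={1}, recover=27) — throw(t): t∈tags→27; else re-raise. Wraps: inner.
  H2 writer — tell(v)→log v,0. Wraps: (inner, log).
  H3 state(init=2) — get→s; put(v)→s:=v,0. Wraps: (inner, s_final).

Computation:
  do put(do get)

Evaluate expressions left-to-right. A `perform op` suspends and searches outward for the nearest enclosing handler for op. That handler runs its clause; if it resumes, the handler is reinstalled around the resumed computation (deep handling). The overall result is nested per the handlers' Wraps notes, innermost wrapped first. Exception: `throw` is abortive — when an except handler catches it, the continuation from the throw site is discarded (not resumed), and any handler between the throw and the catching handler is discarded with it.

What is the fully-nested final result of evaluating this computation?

Answer: (([0], ()), 2)

Evaluation trace:
get @ H3 ⇒ 2
put(2) @ H3 ⇒ s:=2
H0 returns [0]
H1 returns [0]
H2 returns ([0], ())
H3 returns (([0], ()), 2)
= (([0], ()), 2)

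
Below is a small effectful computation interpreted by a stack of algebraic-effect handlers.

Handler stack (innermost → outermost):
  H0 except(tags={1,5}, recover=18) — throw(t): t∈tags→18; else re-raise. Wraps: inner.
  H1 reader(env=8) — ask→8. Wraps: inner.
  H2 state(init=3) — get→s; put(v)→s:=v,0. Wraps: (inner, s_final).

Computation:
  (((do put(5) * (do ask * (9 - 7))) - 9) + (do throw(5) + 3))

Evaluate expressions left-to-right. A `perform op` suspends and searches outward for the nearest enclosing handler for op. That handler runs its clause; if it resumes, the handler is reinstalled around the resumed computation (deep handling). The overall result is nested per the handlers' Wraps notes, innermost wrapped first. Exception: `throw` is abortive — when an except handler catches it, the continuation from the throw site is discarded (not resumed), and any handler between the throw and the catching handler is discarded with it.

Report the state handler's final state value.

Answer: 5

Step-by-step:
put(5) @ H2 ⇒ s:=5
ask @ H1 ⇒ 8
throw(5) @ H0 caught ⇒ 18
H1 returns 18
H2 returns (18, 5)
= (18, 5)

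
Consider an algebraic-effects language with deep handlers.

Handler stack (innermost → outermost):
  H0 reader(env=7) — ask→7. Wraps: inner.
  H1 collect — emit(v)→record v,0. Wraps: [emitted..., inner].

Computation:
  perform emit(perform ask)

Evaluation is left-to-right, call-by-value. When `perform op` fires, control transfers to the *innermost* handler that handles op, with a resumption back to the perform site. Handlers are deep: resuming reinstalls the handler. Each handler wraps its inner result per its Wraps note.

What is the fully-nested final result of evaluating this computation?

Answer: [7, 0]

Step-by-step:
ask @ H0 ⇒ 7
emit(7) @ H1 ⇒ out+=7
H0 returns 0
H1 returns [7, 0]
= [7, 0]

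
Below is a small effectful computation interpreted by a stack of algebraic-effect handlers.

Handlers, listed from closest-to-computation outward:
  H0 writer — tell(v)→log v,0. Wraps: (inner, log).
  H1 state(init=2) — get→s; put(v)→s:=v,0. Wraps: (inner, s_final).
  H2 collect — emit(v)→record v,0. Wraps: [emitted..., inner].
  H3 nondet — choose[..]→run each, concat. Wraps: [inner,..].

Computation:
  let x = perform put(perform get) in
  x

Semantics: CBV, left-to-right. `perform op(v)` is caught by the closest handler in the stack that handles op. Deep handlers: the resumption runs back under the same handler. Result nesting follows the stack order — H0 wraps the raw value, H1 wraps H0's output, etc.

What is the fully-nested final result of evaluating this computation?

Working:
get @ H1 ⇒ 2
put(2) @ H1 ⇒ s:=2
H0 returns (0, ())
H1 returns ((0, ()), 2)
H2 returns [((0, ()), 2)]
H3 returns [[((0, ()), 2)]]
= [[((0, ()), 2)]]

Answer: [[((0, ()), 2)]]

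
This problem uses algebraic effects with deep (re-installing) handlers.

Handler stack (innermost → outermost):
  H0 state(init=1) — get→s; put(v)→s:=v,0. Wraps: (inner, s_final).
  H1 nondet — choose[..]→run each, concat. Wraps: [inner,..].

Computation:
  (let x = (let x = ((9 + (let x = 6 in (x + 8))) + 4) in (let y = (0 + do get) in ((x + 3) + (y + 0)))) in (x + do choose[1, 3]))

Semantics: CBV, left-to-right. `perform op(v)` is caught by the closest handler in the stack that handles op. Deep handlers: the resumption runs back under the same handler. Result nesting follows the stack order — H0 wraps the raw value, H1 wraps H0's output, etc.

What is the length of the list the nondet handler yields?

Answer: 2

Working:
get @ H0 ⇒ 1
choose[1, 3] @ H1
  branch[0] choose=1:
    H0 returns (32, 1)
    H1 returns [(32, 1)]
  branch[1] choose=3:
    H0 returns (34, 1)
    H1 returns [(34, 1)]
= [(32, 1), (34, 1)]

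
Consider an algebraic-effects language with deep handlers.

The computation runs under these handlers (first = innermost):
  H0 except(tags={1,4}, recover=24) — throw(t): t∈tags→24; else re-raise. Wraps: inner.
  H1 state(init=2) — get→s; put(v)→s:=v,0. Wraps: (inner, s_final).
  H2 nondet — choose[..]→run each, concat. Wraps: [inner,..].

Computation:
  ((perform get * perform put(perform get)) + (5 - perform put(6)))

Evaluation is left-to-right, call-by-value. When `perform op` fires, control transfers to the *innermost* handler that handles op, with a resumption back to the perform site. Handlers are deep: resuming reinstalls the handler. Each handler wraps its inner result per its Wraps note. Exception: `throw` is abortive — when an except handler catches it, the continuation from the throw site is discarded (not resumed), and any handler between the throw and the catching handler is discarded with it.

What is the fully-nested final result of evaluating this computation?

Step-by-step:
get @ H1 ⇒ 2
get @ H1 ⇒ 2
put(2) @ H1 ⇒ s:=2
put(6) @ H1 ⇒ s:=6
H0 returns 5
H1 returns (5, 6)
H2 returns [(5, 6)]
= [(5, 6)]

Answer: [(5, 6)]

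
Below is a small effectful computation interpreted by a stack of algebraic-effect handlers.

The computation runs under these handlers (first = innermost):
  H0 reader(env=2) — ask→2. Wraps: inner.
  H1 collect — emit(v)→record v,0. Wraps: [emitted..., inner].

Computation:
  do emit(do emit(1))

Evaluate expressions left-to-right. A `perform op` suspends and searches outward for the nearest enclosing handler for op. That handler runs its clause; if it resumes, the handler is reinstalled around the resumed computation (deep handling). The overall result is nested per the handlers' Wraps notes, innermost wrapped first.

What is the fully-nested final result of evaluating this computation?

Answer: [1, 0, 0]

Step-by-step:
emit(1) @ H1 ⇒ out+=1
emit(0) @ H1 ⇒ out+=0
H0 returns 0
H1 returns [1, 0, 0]
= [1, 0, 0]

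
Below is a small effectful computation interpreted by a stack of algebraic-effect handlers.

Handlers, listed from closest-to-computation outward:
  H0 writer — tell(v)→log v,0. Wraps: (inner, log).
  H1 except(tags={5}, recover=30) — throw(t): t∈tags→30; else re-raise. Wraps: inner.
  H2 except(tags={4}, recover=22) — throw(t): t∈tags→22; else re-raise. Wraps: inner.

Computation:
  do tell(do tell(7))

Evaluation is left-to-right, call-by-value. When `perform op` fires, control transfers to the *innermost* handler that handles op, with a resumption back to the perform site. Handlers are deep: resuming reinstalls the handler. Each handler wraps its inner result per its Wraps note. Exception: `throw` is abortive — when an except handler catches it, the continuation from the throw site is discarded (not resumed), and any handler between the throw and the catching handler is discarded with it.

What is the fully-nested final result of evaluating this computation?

Answer: (0, (7, 0))

Working:
tell(7) @ H0 ⇒ log+=7
tell(0) @ H0 ⇒ log+=0
H0 returns (0, (7, 0))
H1 returns (0, (7, 0))
H2 returns (0, (7, 0))
= (0, (7, 0))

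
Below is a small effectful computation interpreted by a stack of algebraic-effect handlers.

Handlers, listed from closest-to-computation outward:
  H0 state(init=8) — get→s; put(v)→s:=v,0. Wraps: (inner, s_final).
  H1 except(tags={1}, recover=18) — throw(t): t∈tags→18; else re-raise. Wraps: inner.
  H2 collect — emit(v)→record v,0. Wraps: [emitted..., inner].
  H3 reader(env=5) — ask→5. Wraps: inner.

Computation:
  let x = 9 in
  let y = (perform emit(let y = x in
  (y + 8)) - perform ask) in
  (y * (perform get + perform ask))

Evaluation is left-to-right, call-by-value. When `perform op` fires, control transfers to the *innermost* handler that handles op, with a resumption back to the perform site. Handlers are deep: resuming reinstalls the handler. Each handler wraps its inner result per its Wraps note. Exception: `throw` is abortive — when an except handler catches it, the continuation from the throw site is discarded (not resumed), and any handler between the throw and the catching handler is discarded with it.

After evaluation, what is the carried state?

Answer: 8

Step-by-step:
emit(17) @ H2 ⇒ out+=17
ask @ H3 ⇒ 5
get @ H0 ⇒ 8
ask @ H3 ⇒ 5
H0 returns (-65, 8)
H1 returns (-65, 8)
H2 returns [17, (-65, 8)]
H3 returns [17, (-65, 8)]
= [17, (-65, 8)]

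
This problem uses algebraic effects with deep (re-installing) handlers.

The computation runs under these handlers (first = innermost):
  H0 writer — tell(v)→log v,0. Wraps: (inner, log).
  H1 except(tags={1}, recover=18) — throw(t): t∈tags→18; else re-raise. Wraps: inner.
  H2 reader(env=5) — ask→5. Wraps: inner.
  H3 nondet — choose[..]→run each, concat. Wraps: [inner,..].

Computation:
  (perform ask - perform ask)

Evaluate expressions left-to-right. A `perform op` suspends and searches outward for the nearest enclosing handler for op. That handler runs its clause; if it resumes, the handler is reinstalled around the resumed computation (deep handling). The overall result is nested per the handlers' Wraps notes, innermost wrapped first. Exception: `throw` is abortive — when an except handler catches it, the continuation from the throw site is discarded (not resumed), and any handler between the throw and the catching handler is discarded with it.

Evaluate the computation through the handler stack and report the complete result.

Answer: [(0, ())]

Evaluation trace:
ask @ H2 ⇒ 5
ask @ H2 ⇒ 5
H0 returns (0, ())
H1 returns (0, ())
H2 returns (0, ())
H3 returns [(0, ())]
= [(0, ())]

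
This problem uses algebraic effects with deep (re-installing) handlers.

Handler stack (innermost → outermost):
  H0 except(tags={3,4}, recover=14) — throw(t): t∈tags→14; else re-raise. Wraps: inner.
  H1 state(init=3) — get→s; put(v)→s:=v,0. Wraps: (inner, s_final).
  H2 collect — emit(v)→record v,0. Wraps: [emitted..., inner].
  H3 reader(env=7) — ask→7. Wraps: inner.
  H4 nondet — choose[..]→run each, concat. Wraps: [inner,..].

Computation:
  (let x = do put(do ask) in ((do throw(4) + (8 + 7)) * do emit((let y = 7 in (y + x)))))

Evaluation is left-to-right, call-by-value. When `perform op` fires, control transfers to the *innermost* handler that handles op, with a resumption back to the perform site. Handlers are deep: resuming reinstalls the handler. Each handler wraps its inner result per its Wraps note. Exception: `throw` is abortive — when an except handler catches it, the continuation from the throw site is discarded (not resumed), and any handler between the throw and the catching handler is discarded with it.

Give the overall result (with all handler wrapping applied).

Working:
ask @ H3 ⇒ 7
put(7) @ H1 ⇒ s:=7
throw(4) @ H0 caught ⇒ 14
H1 returns (14, 7)
H2 returns [(14, 7)]
H3 returns [(14, 7)]
H4 returns [[(14, 7)]]
= [[(14, 7)]]

Answer: [[(14, 7)]]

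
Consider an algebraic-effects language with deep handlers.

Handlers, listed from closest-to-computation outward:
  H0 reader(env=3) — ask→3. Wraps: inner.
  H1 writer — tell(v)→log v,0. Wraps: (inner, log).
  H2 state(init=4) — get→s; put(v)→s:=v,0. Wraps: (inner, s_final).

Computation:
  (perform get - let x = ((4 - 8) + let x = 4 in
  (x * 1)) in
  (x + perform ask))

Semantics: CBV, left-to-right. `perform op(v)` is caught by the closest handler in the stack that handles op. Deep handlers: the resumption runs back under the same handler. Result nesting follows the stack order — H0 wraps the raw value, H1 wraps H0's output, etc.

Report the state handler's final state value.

Evaluation trace:
get @ H2 ⇒ 4
ask @ H0 ⇒ 3
H0 returns 1
H1 returns (1, ())
H2 returns ((1, ()), 4)
= ((1, ()), 4)

Answer: 4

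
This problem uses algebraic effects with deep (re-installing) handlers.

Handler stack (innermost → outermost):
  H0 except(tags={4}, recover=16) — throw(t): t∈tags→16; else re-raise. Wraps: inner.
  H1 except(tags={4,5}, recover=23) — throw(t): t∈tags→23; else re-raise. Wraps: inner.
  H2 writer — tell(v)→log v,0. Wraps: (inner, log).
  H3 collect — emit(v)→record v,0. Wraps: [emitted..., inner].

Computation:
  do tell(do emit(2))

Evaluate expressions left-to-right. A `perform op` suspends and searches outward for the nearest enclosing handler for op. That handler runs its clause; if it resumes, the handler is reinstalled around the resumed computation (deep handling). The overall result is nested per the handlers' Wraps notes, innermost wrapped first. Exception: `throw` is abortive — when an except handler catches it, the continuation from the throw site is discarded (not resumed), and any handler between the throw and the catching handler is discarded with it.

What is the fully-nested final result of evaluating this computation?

Step-by-step:
emit(2) @ H3 ⇒ out+=2
tell(0) @ H2 ⇒ log+=0
H0 returns 0
H1 returns 0
H2 returns (0, (0))
H3 returns [2, (0, (0))]
= [2, (0, (0))]

Answer: [2, (0, (0))]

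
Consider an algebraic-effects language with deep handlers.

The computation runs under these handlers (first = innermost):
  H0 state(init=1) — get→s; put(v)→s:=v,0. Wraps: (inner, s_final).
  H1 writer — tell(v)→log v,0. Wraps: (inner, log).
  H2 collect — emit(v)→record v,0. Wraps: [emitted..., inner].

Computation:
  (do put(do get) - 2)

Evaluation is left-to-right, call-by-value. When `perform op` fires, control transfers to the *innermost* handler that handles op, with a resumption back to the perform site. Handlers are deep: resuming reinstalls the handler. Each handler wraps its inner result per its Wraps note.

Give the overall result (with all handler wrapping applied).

Step-by-step:
get @ H0 ⇒ 1
put(1) @ H0 ⇒ s:=1
H0 returns (-2, 1)
H1 returns ((-2, 1), ())
H2 returns [((-2, 1), ())]
= [((-2, 1), ())]

Answer: [((-2, 1), ())]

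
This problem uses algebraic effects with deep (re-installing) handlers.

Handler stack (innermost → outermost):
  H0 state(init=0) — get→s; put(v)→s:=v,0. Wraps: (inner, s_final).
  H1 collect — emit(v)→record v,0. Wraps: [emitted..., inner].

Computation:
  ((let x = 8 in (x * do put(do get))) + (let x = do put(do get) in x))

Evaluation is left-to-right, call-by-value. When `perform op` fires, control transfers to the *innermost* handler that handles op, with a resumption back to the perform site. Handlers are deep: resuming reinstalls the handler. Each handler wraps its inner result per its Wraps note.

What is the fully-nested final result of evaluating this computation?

Answer: [(0, 0)]

Working:
get @ H0 ⇒ 0
put(0) @ H0 ⇒ s:=0
get @ H0 ⇒ 0
put(0) @ H0 ⇒ s:=0
H0 returns (0, 0)
H1 returns [(0, 0)]
= [(0, 0)]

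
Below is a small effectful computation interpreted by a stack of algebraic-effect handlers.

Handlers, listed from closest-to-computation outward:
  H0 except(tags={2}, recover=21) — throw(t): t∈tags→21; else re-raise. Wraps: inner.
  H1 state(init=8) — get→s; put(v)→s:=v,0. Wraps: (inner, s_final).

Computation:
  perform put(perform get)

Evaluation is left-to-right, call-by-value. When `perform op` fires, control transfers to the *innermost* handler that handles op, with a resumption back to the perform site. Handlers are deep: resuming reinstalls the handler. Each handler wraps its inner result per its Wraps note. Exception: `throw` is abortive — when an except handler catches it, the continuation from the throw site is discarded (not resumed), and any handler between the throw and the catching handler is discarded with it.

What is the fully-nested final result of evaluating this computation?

Answer: (0, 8)

Step-by-step:
get @ H1 ⇒ 8
put(8) @ H1 ⇒ s:=8
H0 returns 0
H1 returns (0, 8)
= (0, 8)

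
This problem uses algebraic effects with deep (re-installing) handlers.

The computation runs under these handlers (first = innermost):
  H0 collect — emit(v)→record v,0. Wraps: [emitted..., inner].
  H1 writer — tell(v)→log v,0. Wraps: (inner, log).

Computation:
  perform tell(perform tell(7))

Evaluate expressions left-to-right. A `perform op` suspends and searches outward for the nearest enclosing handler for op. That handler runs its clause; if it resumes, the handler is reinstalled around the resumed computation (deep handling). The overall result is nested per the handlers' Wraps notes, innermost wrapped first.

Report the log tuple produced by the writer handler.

Answer: (7, 0)

Working:
tell(7) @ H1 ⇒ log+=7
tell(0) @ H1 ⇒ log+=0
H0 returns [0]
H1 returns ([0], (7, 0))
= ([0], (7, 0))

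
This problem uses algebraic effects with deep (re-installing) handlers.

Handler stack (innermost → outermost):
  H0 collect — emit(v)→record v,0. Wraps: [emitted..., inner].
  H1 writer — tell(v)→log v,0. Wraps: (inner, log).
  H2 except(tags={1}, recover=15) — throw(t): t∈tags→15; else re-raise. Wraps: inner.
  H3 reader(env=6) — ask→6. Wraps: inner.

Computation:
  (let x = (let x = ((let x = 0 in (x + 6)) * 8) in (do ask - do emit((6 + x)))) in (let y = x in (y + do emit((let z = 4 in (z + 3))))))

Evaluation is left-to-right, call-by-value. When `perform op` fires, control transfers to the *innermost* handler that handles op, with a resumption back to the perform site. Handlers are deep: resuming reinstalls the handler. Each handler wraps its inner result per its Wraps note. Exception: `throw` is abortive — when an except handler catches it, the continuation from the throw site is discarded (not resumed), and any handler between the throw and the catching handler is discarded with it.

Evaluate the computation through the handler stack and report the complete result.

Evaluation trace:
ask @ H3 ⇒ 6
emit(54) @ H0 ⇒ out+=54
emit(7) @ H0 ⇒ out+=7
H0 returns [54, 7, 6]
H1 returns ([54, 7, 6], ())
H2 returns ([54, 7, 6], ())
H3 returns ([54, 7, 6], ())
= ([54, 7, 6], ())

Answer: ([54, 7, 6], ())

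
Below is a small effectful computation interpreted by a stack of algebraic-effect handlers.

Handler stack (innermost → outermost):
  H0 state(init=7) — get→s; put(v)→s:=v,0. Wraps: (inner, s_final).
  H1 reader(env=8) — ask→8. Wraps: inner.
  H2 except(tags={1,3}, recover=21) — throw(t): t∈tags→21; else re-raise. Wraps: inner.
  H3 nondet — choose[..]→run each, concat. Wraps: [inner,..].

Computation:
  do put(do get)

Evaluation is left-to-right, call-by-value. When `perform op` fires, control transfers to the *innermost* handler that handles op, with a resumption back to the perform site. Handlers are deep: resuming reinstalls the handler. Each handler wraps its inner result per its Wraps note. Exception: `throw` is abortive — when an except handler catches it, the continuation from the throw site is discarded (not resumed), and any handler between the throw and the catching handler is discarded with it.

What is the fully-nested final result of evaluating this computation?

Answer: [(0, 7)]

Working:
get @ H0 ⇒ 7
put(7) @ H0 ⇒ s:=7
H0 returns (0, 7)
H1 returns (0, 7)
H2 returns (0, 7)
H3 returns [(0, 7)]
= [(0, 7)]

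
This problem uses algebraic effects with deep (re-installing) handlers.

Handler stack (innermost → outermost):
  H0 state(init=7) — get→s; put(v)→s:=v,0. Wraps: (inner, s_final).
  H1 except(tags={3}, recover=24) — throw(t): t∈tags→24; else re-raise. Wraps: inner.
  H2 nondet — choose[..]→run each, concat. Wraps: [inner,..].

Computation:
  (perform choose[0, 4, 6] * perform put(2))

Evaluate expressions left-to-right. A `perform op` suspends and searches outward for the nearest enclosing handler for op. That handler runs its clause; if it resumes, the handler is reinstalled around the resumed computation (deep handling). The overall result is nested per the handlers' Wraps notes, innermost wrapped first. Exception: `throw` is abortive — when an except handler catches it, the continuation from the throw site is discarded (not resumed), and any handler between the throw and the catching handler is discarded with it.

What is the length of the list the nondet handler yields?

Answer: 3

Working:
choose[0, 4, 6] @ H2
  branch[0] choose=0:
    put(2) @ H0 ⇒ s:=2
    H0 returns (0, 2)
    H1 returns (0, 2)
    H2 returns [(0, 2)]
  branch[1] choose=4:
    put(2) @ H0 ⇒ s:=2
    H0 returns (0, 2)
    H1 returns (0, 2)
    H2 returns [(0, 2)]
  branch[2] choose=6:
    put(2) @ H0 ⇒ s:=2
    H0 returns (0, 2)
    H1 returns (0, 2)
    H2 returns [(0, 2)]
= [(0, 2), (0, 2), (0, 2)]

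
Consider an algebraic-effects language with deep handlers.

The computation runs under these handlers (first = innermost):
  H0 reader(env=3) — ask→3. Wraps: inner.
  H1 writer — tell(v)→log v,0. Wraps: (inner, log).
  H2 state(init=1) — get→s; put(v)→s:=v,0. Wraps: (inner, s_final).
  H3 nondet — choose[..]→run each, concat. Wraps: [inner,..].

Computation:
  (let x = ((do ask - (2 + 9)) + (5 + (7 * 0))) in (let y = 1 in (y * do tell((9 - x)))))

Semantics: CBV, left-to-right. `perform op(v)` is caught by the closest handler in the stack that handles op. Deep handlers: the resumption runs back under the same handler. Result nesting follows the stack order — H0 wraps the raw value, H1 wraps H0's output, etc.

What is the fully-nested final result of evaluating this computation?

Working:
ask @ H0 ⇒ 3
tell(12) @ H1 ⇒ log+=12
H0 returns 0
H1 returns (0, (12))
H2 returns ((0, (12)), 1)
H3 returns [((0, (12)), 1)]
= [((0, (12)), 1)]

Answer: [((0, (12)), 1)]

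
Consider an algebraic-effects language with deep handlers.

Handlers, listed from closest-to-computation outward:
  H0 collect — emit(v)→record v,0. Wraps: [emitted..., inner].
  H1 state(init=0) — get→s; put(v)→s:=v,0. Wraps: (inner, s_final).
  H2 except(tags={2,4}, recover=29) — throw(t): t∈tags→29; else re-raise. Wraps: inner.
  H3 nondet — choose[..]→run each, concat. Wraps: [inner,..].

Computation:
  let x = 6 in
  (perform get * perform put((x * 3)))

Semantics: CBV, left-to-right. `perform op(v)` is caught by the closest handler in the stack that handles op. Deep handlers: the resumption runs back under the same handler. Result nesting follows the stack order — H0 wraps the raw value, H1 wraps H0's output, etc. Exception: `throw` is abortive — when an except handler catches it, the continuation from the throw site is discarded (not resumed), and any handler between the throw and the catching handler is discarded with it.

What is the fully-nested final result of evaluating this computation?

Working:
get @ H1 ⇒ 0
put(18) @ H1 ⇒ s:=18
H0 returns [0]
H1 returns ([0], 18)
H2 returns ([0], 18)
H3 returns [([0], 18)]
= [([0], 18)]

Answer: [([0], 18)]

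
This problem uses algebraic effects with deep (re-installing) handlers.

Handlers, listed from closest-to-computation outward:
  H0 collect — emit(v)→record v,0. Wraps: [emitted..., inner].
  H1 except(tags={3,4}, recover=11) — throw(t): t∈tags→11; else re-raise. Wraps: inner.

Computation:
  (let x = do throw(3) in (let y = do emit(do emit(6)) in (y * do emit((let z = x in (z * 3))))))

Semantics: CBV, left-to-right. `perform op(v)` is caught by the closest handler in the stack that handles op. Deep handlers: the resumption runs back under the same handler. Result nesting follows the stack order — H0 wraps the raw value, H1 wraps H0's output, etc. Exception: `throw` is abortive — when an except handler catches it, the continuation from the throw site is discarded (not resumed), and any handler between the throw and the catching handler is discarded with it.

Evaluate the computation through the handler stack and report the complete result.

Evaluation trace:
throw(3) @ H1 caught ⇒ 11
= 11

Answer: 11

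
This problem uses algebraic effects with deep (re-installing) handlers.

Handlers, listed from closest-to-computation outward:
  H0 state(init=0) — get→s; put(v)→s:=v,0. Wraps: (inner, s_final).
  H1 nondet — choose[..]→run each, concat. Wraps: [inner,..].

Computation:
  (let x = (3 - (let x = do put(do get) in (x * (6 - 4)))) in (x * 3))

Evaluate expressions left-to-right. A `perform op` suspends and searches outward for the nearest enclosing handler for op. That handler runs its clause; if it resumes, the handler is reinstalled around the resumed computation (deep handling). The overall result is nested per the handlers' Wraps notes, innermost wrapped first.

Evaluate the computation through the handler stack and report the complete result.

Step-by-step:
get @ H0 ⇒ 0
put(0) @ H0 ⇒ s:=0
H0 returns (9, 0)
H1 returns [(9, 0)]
= [(9, 0)]

Answer: [(9, 0)]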